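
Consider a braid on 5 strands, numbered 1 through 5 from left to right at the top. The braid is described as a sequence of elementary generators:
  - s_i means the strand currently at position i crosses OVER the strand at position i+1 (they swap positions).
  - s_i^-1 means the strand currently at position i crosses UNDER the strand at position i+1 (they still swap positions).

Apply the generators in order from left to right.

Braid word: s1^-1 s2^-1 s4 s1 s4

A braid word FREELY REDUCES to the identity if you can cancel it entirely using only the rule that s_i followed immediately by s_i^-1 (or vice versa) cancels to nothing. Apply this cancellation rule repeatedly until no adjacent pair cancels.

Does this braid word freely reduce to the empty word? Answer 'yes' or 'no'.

Answer: no

Derivation:
Gen 1 (s1^-1): push. Stack: [s1^-1]
Gen 2 (s2^-1): push. Stack: [s1^-1 s2^-1]
Gen 3 (s4): push. Stack: [s1^-1 s2^-1 s4]
Gen 4 (s1): push. Stack: [s1^-1 s2^-1 s4 s1]
Gen 5 (s4): push. Stack: [s1^-1 s2^-1 s4 s1 s4]
Reduced word: s1^-1 s2^-1 s4 s1 s4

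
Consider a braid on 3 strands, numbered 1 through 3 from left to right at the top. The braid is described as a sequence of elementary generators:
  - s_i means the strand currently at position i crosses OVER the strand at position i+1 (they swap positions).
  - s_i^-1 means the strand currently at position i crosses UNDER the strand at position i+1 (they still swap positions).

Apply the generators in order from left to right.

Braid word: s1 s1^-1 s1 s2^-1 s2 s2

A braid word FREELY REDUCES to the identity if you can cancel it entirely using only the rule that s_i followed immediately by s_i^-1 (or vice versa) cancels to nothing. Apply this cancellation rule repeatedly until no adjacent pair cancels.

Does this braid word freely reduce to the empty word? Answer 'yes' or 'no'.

Gen 1 (s1): push. Stack: [s1]
Gen 2 (s1^-1): cancels prior s1. Stack: []
Gen 3 (s1): push. Stack: [s1]
Gen 4 (s2^-1): push. Stack: [s1 s2^-1]
Gen 5 (s2): cancels prior s2^-1. Stack: [s1]
Gen 6 (s2): push. Stack: [s1 s2]
Reduced word: s1 s2

Answer: no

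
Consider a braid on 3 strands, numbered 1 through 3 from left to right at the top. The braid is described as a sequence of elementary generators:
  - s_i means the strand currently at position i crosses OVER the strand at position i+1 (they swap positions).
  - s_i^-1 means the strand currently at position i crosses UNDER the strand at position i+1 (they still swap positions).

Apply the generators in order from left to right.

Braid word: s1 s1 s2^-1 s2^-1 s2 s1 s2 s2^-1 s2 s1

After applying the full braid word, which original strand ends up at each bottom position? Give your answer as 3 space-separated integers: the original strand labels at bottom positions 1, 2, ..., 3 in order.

Answer: 2 3 1

Derivation:
Gen 1 (s1): strand 1 crosses over strand 2. Perm now: [2 1 3]
Gen 2 (s1): strand 2 crosses over strand 1. Perm now: [1 2 3]
Gen 3 (s2^-1): strand 2 crosses under strand 3. Perm now: [1 3 2]
Gen 4 (s2^-1): strand 3 crosses under strand 2. Perm now: [1 2 3]
Gen 5 (s2): strand 2 crosses over strand 3. Perm now: [1 3 2]
Gen 6 (s1): strand 1 crosses over strand 3. Perm now: [3 1 2]
Gen 7 (s2): strand 1 crosses over strand 2. Perm now: [3 2 1]
Gen 8 (s2^-1): strand 2 crosses under strand 1. Perm now: [3 1 2]
Gen 9 (s2): strand 1 crosses over strand 2. Perm now: [3 2 1]
Gen 10 (s1): strand 3 crosses over strand 2. Perm now: [2 3 1]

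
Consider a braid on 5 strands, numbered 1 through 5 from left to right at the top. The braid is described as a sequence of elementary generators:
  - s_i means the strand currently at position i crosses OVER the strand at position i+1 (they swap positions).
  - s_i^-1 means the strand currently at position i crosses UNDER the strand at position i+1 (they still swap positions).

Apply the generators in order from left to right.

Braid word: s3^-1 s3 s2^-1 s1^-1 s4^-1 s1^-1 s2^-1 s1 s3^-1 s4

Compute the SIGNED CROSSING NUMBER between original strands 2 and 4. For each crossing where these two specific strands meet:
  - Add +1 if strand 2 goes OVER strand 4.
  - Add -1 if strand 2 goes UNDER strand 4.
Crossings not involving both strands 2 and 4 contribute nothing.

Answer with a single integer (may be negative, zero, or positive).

Answer: 0

Derivation:
Gen 1: crossing 3x4. Both 2&4? no. Sum: 0
Gen 2: crossing 4x3. Both 2&4? no. Sum: 0
Gen 3: crossing 2x3. Both 2&4? no. Sum: 0
Gen 4: crossing 1x3. Both 2&4? no. Sum: 0
Gen 5: crossing 4x5. Both 2&4? no. Sum: 0
Gen 6: crossing 3x1. Both 2&4? no. Sum: 0
Gen 7: crossing 3x2. Both 2&4? no. Sum: 0
Gen 8: crossing 1x2. Both 2&4? no. Sum: 0
Gen 9: crossing 3x5. Both 2&4? no. Sum: 0
Gen 10: crossing 3x4. Both 2&4? no. Sum: 0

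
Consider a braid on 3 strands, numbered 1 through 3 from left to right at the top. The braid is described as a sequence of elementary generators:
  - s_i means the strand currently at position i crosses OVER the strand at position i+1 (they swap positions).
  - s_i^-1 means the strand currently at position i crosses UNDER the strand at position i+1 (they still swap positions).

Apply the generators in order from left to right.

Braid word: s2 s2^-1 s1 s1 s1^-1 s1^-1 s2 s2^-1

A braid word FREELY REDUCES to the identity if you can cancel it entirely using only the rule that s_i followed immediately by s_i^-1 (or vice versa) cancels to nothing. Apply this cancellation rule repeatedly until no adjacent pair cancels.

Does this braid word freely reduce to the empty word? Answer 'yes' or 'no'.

Gen 1 (s2): push. Stack: [s2]
Gen 2 (s2^-1): cancels prior s2. Stack: []
Gen 3 (s1): push. Stack: [s1]
Gen 4 (s1): push. Stack: [s1 s1]
Gen 5 (s1^-1): cancels prior s1. Stack: [s1]
Gen 6 (s1^-1): cancels prior s1. Stack: []
Gen 7 (s2): push. Stack: [s2]
Gen 8 (s2^-1): cancels prior s2. Stack: []
Reduced word: (empty)

Answer: yes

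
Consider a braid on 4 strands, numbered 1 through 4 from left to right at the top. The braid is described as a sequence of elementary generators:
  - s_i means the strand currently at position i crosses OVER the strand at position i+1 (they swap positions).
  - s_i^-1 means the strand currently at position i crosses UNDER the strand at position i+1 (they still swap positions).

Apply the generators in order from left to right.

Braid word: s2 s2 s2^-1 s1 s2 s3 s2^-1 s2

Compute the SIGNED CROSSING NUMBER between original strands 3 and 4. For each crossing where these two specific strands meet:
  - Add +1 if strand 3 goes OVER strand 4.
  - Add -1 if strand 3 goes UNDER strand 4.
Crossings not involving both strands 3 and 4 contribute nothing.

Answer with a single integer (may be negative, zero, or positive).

Answer: 0

Derivation:
Gen 1: crossing 2x3. Both 3&4? no. Sum: 0
Gen 2: crossing 3x2. Both 3&4? no. Sum: 0
Gen 3: crossing 2x3. Both 3&4? no. Sum: 0
Gen 4: crossing 1x3. Both 3&4? no. Sum: 0
Gen 5: crossing 1x2. Both 3&4? no. Sum: 0
Gen 6: crossing 1x4. Both 3&4? no. Sum: 0
Gen 7: crossing 2x4. Both 3&4? no. Sum: 0
Gen 8: crossing 4x2. Both 3&4? no. Sum: 0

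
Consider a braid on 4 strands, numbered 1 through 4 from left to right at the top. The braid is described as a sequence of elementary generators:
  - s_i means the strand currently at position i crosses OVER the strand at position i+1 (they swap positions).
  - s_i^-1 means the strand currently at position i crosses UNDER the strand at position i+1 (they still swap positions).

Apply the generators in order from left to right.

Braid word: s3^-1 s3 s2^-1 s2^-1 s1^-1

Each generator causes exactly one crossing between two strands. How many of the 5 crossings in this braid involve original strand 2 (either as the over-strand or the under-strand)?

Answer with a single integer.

Gen 1: crossing 3x4. Involves strand 2? no. Count so far: 0
Gen 2: crossing 4x3. Involves strand 2? no. Count so far: 0
Gen 3: crossing 2x3. Involves strand 2? yes. Count so far: 1
Gen 4: crossing 3x2. Involves strand 2? yes. Count so far: 2
Gen 5: crossing 1x2. Involves strand 2? yes. Count so far: 3

Answer: 3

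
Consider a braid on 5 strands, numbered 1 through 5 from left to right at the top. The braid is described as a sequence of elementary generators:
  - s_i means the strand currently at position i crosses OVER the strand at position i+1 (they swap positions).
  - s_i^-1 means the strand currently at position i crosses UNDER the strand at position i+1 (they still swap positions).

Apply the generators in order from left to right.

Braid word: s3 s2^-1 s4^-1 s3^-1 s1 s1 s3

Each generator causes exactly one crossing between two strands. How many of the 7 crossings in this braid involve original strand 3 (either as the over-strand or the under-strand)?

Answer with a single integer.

Gen 1: crossing 3x4. Involves strand 3? yes. Count so far: 1
Gen 2: crossing 2x4. Involves strand 3? no. Count so far: 1
Gen 3: crossing 3x5. Involves strand 3? yes. Count so far: 2
Gen 4: crossing 2x5. Involves strand 3? no. Count so far: 2
Gen 5: crossing 1x4. Involves strand 3? no. Count so far: 2
Gen 6: crossing 4x1. Involves strand 3? no. Count so far: 2
Gen 7: crossing 5x2. Involves strand 3? no. Count so far: 2

Answer: 2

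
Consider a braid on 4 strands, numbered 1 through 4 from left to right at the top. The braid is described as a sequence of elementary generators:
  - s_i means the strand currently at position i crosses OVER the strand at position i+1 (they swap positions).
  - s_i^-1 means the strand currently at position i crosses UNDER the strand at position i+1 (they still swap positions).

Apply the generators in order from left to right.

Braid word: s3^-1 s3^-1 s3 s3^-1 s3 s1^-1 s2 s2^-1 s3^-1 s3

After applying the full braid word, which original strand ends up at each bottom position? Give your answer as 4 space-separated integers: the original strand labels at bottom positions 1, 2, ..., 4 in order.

Answer: 2 1 4 3

Derivation:
Gen 1 (s3^-1): strand 3 crosses under strand 4. Perm now: [1 2 4 3]
Gen 2 (s3^-1): strand 4 crosses under strand 3. Perm now: [1 2 3 4]
Gen 3 (s3): strand 3 crosses over strand 4. Perm now: [1 2 4 3]
Gen 4 (s3^-1): strand 4 crosses under strand 3. Perm now: [1 2 3 4]
Gen 5 (s3): strand 3 crosses over strand 4. Perm now: [1 2 4 3]
Gen 6 (s1^-1): strand 1 crosses under strand 2. Perm now: [2 1 4 3]
Gen 7 (s2): strand 1 crosses over strand 4. Perm now: [2 4 1 3]
Gen 8 (s2^-1): strand 4 crosses under strand 1. Perm now: [2 1 4 3]
Gen 9 (s3^-1): strand 4 crosses under strand 3. Perm now: [2 1 3 4]
Gen 10 (s3): strand 3 crosses over strand 4. Perm now: [2 1 4 3]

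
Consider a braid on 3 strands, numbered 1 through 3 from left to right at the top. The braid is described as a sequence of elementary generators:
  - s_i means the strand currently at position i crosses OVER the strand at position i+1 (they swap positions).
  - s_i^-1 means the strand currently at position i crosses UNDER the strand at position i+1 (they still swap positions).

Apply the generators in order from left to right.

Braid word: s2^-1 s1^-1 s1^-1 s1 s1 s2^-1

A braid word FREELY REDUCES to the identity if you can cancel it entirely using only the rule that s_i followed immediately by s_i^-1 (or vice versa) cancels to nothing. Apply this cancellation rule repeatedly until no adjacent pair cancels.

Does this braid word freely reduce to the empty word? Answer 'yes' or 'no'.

Answer: no

Derivation:
Gen 1 (s2^-1): push. Stack: [s2^-1]
Gen 2 (s1^-1): push. Stack: [s2^-1 s1^-1]
Gen 3 (s1^-1): push. Stack: [s2^-1 s1^-1 s1^-1]
Gen 4 (s1): cancels prior s1^-1. Stack: [s2^-1 s1^-1]
Gen 5 (s1): cancels prior s1^-1. Stack: [s2^-1]
Gen 6 (s2^-1): push. Stack: [s2^-1 s2^-1]
Reduced word: s2^-1 s2^-1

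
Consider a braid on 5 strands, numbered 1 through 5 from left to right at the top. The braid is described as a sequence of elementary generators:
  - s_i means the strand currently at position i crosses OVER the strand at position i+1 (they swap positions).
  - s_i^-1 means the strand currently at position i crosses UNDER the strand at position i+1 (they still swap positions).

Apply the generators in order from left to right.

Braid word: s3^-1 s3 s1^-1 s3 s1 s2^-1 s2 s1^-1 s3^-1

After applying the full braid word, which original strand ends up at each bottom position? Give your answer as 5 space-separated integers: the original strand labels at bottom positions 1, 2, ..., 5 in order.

Answer: 2 1 3 4 5

Derivation:
Gen 1 (s3^-1): strand 3 crosses under strand 4. Perm now: [1 2 4 3 5]
Gen 2 (s3): strand 4 crosses over strand 3. Perm now: [1 2 3 4 5]
Gen 3 (s1^-1): strand 1 crosses under strand 2. Perm now: [2 1 3 4 5]
Gen 4 (s3): strand 3 crosses over strand 4. Perm now: [2 1 4 3 5]
Gen 5 (s1): strand 2 crosses over strand 1. Perm now: [1 2 4 3 5]
Gen 6 (s2^-1): strand 2 crosses under strand 4. Perm now: [1 4 2 3 5]
Gen 7 (s2): strand 4 crosses over strand 2. Perm now: [1 2 4 3 5]
Gen 8 (s1^-1): strand 1 crosses under strand 2. Perm now: [2 1 4 3 5]
Gen 9 (s3^-1): strand 4 crosses under strand 3. Perm now: [2 1 3 4 5]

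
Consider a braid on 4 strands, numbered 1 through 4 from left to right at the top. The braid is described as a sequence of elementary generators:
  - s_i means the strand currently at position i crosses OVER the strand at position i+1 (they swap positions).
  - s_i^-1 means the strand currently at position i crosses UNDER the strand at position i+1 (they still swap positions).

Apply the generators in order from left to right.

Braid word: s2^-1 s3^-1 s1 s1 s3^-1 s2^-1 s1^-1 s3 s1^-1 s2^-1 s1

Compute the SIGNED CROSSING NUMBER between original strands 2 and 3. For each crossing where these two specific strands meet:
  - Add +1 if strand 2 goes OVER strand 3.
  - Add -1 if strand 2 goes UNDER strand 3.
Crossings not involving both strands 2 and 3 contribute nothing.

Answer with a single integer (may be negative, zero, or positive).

Answer: 0

Derivation:
Gen 1: 2 under 3. Both 2&3? yes. Contrib: -1. Sum: -1
Gen 2: crossing 2x4. Both 2&3? no. Sum: -1
Gen 3: crossing 1x3. Both 2&3? no. Sum: -1
Gen 4: crossing 3x1. Both 2&3? no. Sum: -1
Gen 5: crossing 4x2. Both 2&3? no. Sum: -1
Gen 6: 3 under 2. Both 2&3? yes. Contrib: +1. Sum: 0
Gen 7: crossing 1x2. Both 2&3? no. Sum: 0
Gen 8: crossing 3x4. Both 2&3? no. Sum: 0
Gen 9: crossing 2x1. Both 2&3? no. Sum: 0
Gen 10: crossing 2x4. Both 2&3? no. Sum: 0
Gen 11: crossing 1x4. Both 2&3? no. Sum: 0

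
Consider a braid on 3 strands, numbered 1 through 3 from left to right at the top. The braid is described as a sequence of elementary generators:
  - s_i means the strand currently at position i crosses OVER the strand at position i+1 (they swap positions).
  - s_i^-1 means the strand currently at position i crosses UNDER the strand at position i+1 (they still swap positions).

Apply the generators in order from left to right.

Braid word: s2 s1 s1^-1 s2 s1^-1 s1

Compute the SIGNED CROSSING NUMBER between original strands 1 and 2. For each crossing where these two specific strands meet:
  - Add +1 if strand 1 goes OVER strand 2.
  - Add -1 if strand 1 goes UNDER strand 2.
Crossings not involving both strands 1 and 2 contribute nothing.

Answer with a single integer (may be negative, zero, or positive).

Answer: -2

Derivation:
Gen 1: crossing 2x3. Both 1&2? no. Sum: 0
Gen 2: crossing 1x3. Both 1&2? no. Sum: 0
Gen 3: crossing 3x1. Both 1&2? no. Sum: 0
Gen 4: crossing 3x2. Both 1&2? no. Sum: 0
Gen 5: 1 under 2. Both 1&2? yes. Contrib: -1. Sum: -1
Gen 6: 2 over 1. Both 1&2? yes. Contrib: -1. Sum: -2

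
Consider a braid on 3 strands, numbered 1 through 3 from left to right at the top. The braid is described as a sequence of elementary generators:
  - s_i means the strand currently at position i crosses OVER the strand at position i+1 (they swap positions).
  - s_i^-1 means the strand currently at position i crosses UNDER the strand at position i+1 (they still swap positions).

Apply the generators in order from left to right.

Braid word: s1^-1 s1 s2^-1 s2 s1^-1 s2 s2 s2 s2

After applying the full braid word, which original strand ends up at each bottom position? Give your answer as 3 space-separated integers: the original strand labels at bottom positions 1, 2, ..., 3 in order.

Gen 1 (s1^-1): strand 1 crosses under strand 2. Perm now: [2 1 3]
Gen 2 (s1): strand 2 crosses over strand 1. Perm now: [1 2 3]
Gen 3 (s2^-1): strand 2 crosses under strand 3. Perm now: [1 3 2]
Gen 4 (s2): strand 3 crosses over strand 2. Perm now: [1 2 3]
Gen 5 (s1^-1): strand 1 crosses under strand 2. Perm now: [2 1 3]
Gen 6 (s2): strand 1 crosses over strand 3. Perm now: [2 3 1]
Gen 7 (s2): strand 3 crosses over strand 1. Perm now: [2 1 3]
Gen 8 (s2): strand 1 crosses over strand 3. Perm now: [2 3 1]
Gen 9 (s2): strand 3 crosses over strand 1. Perm now: [2 1 3]

Answer: 2 1 3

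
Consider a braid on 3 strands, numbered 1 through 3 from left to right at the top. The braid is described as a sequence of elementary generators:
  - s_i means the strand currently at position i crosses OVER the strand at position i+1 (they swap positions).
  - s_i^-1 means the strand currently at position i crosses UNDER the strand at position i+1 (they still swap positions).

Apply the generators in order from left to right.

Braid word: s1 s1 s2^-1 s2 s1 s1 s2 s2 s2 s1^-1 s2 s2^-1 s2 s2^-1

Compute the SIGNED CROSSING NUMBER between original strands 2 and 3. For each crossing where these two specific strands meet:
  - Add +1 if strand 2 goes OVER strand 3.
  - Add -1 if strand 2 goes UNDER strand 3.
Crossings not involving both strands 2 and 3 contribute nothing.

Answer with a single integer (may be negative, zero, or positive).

Answer: -1

Derivation:
Gen 1: crossing 1x2. Both 2&3? no. Sum: 0
Gen 2: crossing 2x1. Both 2&3? no. Sum: 0
Gen 3: 2 under 3. Both 2&3? yes. Contrib: -1. Sum: -1
Gen 4: 3 over 2. Both 2&3? yes. Contrib: -1. Sum: -2
Gen 5: crossing 1x2. Both 2&3? no. Sum: -2
Gen 6: crossing 2x1. Both 2&3? no. Sum: -2
Gen 7: 2 over 3. Both 2&3? yes. Contrib: +1. Sum: -1
Gen 8: 3 over 2. Both 2&3? yes. Contrib: -1. Sum: -2
Gen 9: 2 over 3. Both 2&3? yes. Contrib: +1. Sum: -1
Gen 10: crossing 1x3. Both 2&3? no. Sum: -1
Gen 11: crossing 1x2. Both 2&3? no. Sum: -1
Gen 12: crossing 2x1. Both 2&3? no. Sum: -1
Gen 13: crossing 1x2. Both 2&3? no. Sum: -1
Gen 14: crossing 2x1. Both 2&3? no. Sum: -1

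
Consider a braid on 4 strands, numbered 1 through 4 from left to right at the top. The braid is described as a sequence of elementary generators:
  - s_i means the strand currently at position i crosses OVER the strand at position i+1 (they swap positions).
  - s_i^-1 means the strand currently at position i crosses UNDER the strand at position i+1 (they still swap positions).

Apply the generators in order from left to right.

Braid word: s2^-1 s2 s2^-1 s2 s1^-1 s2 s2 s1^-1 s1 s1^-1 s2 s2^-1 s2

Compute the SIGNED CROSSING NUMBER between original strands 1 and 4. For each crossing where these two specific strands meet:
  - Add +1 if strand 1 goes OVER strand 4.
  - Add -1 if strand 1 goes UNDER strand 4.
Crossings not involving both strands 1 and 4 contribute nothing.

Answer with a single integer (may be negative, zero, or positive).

Answer: 0

Derivation:
Gen 1: crossing 2x3. Both 1&4? no. Sum: 0
Gen 2: crossing 3x2. Both 1&4? no. Sum: 0
Gen 3: crossing 2x3. Both 1&4? no. Sum: 0
Gen 4: crossing 3x2. Both 1&4? no. Sum: 0
Gen 5: crossing 1x2. Both 1&4? no. Sum: 0
Gen 6: crossing 1x3. Both 1&4? no. Sum: 0
Gen 7: crossing 3x1. Both 1&4? no. Sum: 0
Gen 8: crossing 2x1. Both 1&4? no. Sum: 0
Gen 9: crossing 1x2. Both 1&4? no. Sum: 0
Gen 10: crossing 2x1. Both 1&4? no. Sum: 0
Gen 11: crossing 2x3. Both 1&4? no. Sum: 0
Gen 12: crossing 3x2. Both 1&4? no. Sum: 0
Gen 13: crossing 2x3. Both 1&4? no. Sum: 0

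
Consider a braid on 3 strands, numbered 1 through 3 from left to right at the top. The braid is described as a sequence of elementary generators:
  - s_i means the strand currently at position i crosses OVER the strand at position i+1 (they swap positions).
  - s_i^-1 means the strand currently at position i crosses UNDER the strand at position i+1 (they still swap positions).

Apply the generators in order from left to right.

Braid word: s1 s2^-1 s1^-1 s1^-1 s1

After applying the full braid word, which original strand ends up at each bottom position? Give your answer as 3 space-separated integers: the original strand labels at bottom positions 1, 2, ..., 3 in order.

Answer: 3 2 1

Derivation:
Gen 1 (s1): strand 1 crosses over strand 2. Perm now: [2 1 3]
Gen 2 (s2^-1): strand 1 crosses under strand 3. Perm now: [2 3 1]
Gen 3 (s1^-1): strand 2 crosses under strand 3. Perm now: [3 2 1]
Gen 4 (s1^-1): strand 3 crosses under strand 2. Perm now: [2 3 1]
Gen 5 (s1): strand 2 crosses over strand 3. Perm now: [3 2 1]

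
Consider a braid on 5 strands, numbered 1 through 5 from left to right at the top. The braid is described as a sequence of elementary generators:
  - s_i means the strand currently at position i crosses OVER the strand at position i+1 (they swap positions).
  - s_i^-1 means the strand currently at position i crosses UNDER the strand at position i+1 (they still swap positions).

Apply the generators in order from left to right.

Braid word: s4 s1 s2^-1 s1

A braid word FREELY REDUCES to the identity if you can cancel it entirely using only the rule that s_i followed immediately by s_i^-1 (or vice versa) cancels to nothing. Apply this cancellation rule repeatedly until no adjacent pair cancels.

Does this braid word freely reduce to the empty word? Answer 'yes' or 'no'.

Answer: no

Derivation:
Gen 1 (s4): push. Stack: [s4]
Gen 2 (s1): push. Stack: [s4 s1]
Gen 3 (s2^-1): push. Stack: [s4 s1 s2^-1]
Gen 4 (s1): push. Stack: [s4 s1 s2^-1 s1]
Reduced word: s4 s1 s2^-1 s1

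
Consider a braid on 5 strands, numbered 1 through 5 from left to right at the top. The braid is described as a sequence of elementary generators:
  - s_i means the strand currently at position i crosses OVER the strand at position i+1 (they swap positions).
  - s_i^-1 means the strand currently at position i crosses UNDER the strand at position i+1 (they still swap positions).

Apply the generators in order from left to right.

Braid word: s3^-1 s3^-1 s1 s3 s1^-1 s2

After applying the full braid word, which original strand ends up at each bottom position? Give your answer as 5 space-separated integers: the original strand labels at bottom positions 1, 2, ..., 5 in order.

Gen 1 (s3^-1): strand 3 crosses under strand 4. Perm now: [1 2 4 3 5]
Gen 2 (s3^-1): strand 4 crosses under strand 3. Perm now: [1 2 3 4 5]
Gen 3 (s1): strand 1 crosses over strand 2. Perm now: [2 1 3 4 5]
Gen 4 (s3): strand 3 crosses over strand 4. Perm now: [2 1 4 3 5]
Gen 5 (s1^-1): strand 2 crosses under strand 1. Perm now: [1 2 4 3 5]
Gen 6 (s2): strand 2 crosses over strand 4. Perm now: [1 4 2 3 5]

Answer: 1 4 2 3 5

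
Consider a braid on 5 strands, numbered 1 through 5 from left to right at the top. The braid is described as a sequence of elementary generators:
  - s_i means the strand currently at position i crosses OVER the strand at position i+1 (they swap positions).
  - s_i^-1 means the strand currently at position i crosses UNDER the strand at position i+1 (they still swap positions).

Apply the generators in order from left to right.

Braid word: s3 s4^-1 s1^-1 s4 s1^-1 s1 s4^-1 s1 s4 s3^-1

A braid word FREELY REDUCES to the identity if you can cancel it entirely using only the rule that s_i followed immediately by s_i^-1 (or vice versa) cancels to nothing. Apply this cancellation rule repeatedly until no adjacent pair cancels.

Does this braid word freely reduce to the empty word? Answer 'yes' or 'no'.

Gen 1 (s3): push. Stack: [s3]
Gen 2 (s4^-1): push. Stack: [s3 s4^-1]
Gen 3 (s1^-1): push. Stack: [s3 s4^-1 s1^-1]
Gen 4 (s4): push. Stack: [s3 s4^-1 s1^-1 s4]
Gen 5 (s1^-1): push. Stack: [s3 s4^-1 s1^-1 s4 s1^-1]
Gen 6 (s1): cancels prior s1^-1. Stack: [s3 s4^-1 s1^-1 s4]
Gen 7 (s4^-1): cancels prior s4. Stack: [s3 s4^-1 s1^-1]
Gen 8 (s1): cancels prior s1^-1. Stack: [s3 s4^-1]
Gen 9 (s4): cancels prior s4^-1. Stack: [s3]
Gen 10 (s3^-1): cancels prior s3. Stack: []
Reduced word: (empty)

Answer: yes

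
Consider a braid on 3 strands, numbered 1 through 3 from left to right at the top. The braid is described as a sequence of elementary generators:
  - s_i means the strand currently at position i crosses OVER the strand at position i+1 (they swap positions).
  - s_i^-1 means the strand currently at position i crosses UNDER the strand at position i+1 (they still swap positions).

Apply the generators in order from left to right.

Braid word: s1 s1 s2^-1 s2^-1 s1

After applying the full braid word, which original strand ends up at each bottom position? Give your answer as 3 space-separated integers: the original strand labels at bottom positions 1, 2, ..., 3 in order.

Answer: 2 1 3

Derivation:
Gen 1 (s1): strand 1 crosses over strand 2. Perm now: [2 1 3]
Gen 2 (s1): strand 2 crosses over strand 1. Perm now: [1 2 3]
Gen 3 (s2^-1): strand 2 crosses under strand 3. Perm now: [1 3 2]
Gen 4 (s2^-1): strand 3 crosses under strand 2. Perm now: [1 2 3]
Gen 5 (s1): strand 1 crosses over strand 2. Perm now: [2 1 3]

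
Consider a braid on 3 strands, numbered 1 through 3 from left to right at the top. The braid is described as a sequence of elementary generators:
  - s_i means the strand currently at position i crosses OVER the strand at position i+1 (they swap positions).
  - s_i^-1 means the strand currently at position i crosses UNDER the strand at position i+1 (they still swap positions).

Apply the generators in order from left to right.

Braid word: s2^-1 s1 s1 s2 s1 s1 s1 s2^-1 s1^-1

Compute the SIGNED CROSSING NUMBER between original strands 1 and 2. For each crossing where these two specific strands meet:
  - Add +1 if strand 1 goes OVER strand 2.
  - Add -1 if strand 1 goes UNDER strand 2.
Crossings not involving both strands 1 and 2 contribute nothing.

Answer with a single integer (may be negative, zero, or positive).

Gen 1: crossing 2x3. Both 1&2? no. Sum: 0
Gen 2: crossing 1x3. Both 1&2? no. Sum: 0
Gen 3: crossing 3x1. Both 1&2? no. Sum: 0
Gen 4: crossing 3x2. Both 1&2? no. Sum: 0
Gen 5: 1 over 2. Both 1&2? yes. Contrib: +1. Sum: 1
Gen 6: 2 over 1. Both 1&2? yes. Contrib: -1. Sum: 0
Gen 7: 1 over 2. Both 1&2? yes. Contrib: +1. Sum: 1
Gen 8: crossing 1x3. Both 1&2? no. Sum: 1
Gen 9: crossing 2x3. Both 1&2? no. Sum: 1

Answer: 1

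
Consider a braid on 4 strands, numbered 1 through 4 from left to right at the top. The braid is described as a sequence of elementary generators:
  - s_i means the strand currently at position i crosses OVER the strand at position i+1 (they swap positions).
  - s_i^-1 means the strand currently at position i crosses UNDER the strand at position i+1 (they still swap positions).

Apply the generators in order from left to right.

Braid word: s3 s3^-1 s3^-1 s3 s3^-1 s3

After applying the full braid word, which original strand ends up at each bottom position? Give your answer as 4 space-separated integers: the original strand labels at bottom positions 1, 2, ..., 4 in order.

Gen 1 (s3): strand 3 crosses over strand 4. Perm now: [1 2 4 3]
Gen 2 (s3^-1): strand 4 crosses under strand 3. Perm now: [1 2 3 4]
Gen 3 (s3^-1): strand 3 crosses under strand 4. Perm now: [1 2 4 3]
Gen 4 (s3): strand 4 crosses over strand 3. Perm now: [1 2 3 4]
Gen 5 (s3^-1): strand 3 crosses under strand 4. Perm now: [1 2 4 3]
Gen 6 (s3): strand 4 crosses over strand 3. Perm now: [1 2 3 4]

Answer: 1 2 3 4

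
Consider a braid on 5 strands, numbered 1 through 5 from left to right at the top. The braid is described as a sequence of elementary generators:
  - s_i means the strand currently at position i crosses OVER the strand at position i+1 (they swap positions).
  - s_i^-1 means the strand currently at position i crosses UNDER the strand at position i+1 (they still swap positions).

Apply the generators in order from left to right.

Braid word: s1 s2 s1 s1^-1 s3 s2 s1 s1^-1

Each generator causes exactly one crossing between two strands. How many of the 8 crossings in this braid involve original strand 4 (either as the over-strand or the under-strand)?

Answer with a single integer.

Answer: 4

Derivation:
Gen 1: crossing 1x2. Involves strand 4? no. Count so far: 0
Gen 2: crossing 1x3. Involves strand 4? no. Count so far: 0
Gen 3: crossing 2x3. Involves strand 4? no. Count so far: 0
Gen 4: crossing 3x2. Involves strand 4? no. Count so far: 0
Gen 5: crossing 1x4. Involves strand 4? yes. Count so far: 1
Gen 6: crossing 3x4. Involves strand 4? yes. Count so far: 2
Gen 7: crossing 2x4. Involves strand 4? yes. Count so far: 3
Gen 8: crossing 4x2. Involves strand 4? yes. Count so far: 4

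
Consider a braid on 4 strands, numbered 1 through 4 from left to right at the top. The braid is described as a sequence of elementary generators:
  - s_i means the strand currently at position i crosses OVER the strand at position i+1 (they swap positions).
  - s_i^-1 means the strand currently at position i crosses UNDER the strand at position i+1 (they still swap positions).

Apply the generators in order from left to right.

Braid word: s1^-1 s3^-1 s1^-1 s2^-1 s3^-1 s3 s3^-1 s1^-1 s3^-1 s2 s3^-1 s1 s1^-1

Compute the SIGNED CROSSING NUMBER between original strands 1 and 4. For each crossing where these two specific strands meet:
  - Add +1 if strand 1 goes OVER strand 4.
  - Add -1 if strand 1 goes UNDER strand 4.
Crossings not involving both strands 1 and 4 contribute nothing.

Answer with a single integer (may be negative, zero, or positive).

Answer: -1

Derivation:
Gen 1: crossing 1x2. Both 1&4? no. Sum: 0
Gen 2: crossing 3x4. Both 1&4? no. Sum: 0
Gen 3: crossing 2x1. Both 1&4? no. Sum: 0
Gen 4: crossing 2x4. Both 1&4? no. Sum: 0
Gen 5: crossing 2x3. Both 1&4? no. Sum: 0
Gen 6: crossing 3x2. Both 1&4? no. Sum: 0
Gen 7: crossing 2x3. Both 1&4? no. Sum: 0
Gen 8: 1 under 4. Both 1&4? yes. Contrib: -1. Sum: -1
Gen 9: crossing 3x2. Both 1&4? no. Sum: -1
Gen 10: crossing 1x2. Both 1&4? no. Sum: -1
Gen 11: crossing 1x3. Both 1&4? no. Sum: -1
Gen 12: crossing 4x2. Both 1&4? no. Sum: -1
Gen 13: crossing 2x4. Both 1&4? no. Sum: -1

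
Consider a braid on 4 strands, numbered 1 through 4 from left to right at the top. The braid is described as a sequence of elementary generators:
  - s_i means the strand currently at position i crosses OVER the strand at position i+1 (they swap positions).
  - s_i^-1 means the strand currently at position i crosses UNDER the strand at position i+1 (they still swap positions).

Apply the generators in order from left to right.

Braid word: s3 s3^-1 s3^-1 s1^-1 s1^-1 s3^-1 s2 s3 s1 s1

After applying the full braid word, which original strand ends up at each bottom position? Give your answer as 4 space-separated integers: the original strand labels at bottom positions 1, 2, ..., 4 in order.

Gen 1 (s3): strand 3 crosses over strand 4. Perm now: [1 2 4 3]
Gen 2 (s3^-1): strand 4 crosses under strand 3. Perm now: [1 2 3 4]
Gen 3 (s3^-1): strand 3 crosses under strand 4. Perm now: [1 2 4 3]
Gen 4 (s1^-1): strand 1 crosses under strand 2. Perm now: [2 1 4 3]
Gen 5 (s1^-1): strand 2 crosses under strand 1. Perm now: [1 2 4 3]
Gen 6 (s3^-1): strand 4 crosses under strand 3. Perm now: [1 2 3 4]
Gen 7 (s2): strand 2 crosses over strand 3. Perm now: [1 3 2 4]
Gen 8 (s3): strand 2 crosses over strand 4. Perm now: [1 3 4 2]
Gen 9 (s1): strand 1 crosses over strand 3. Perm now: [3 1 4 2]
Gen 10 (s1): strand 3 crosses over strand 1. Perm now: [1 3 4 2]

Answer: 1 3 4 2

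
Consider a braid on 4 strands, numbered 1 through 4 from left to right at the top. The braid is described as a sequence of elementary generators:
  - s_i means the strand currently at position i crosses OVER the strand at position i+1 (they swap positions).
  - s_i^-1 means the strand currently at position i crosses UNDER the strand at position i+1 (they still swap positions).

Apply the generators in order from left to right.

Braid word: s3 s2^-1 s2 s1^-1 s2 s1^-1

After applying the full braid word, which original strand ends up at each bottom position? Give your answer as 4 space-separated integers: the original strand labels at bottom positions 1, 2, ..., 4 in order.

Gen 1 (s3): strand 3 crosses over strand 4. Perm now: [1 2 4 3]
Gen 2 (s2^-1): strand 2 crosses under strand 4. Perm now: [1 4 2 3]
Gen 3 (s2): strand 4 crosses over strand 2. Perm now: [1 2 4 3]
Gen 4 (s1^-1): strand 1 crosses under strand 2. Perm now: [2 1 4 3]
Gen 5 (s2): strand 1 crosses over strand 4. Perm now: [2 4 1 3]
Gen 6 (s1^-1): strand 2 crosses under strand 4. Perm now: [4 2 1 3]

Answer: 4 2 1 3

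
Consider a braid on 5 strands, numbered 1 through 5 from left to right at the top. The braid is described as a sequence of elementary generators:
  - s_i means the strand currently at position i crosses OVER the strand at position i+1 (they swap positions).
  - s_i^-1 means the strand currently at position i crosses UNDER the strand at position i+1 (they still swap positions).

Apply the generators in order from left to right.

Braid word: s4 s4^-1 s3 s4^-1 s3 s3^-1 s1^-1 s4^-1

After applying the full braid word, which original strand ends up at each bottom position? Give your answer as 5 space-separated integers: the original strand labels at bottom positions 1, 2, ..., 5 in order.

Answer: 2 1 4 3 5

Derivation:
Gen 1 (s4): strand 4 crosses over strand 5. Perm now: [1 2 3 5 4]
Gen 2 (s4^-1): strand 5 crosses under strand 4. Perm now: [1 2 3 4 5]
Gen 3 (s3): strand 3 crosses over strand 4. Perm now: [1 2 4 3 5]
Gen 4 (s4^-1): strand 3 crosses under strand 5. Perm now: [1 2 4 5 3]
Gen 5 (s3): strand 4 crosses over strand 5. Perm now: [1 2 5 4 3]
Gen 6 (s3^-1): strand 5 crosses under strand 4. Perm now: [1 2 4 5 3]
Gen 7 (s1^-1): strand 1 crosses under strand 2. Perm now: [2 1 4 5 3]
Gen 8 (s4^-1): strand 5 crosses under strand 3. Perm now: [2 1 4 3 5]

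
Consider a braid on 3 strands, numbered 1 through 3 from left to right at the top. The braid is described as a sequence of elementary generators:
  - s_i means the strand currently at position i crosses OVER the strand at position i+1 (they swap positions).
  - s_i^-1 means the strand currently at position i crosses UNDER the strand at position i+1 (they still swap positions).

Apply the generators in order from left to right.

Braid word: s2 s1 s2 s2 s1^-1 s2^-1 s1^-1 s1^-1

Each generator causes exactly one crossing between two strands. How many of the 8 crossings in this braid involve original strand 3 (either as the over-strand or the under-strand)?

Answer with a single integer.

Answer: 4

Derivation:
Gen 1: crossing 2x3. Involves strand 3? yes. Count so far: 1
Gen 2: crossing 1x3. Involves strand 3? yes. Count so far: 2
Gen 3: crossing 1x2. Involves strand 3? no. Count so far: 2
Gen 4: crossing 2x1. Involves strand 3? no. Count so far: 2
Gen 5: crossing 3x1. Involves strand 3? yes. Count so far: 3
Gen 6: crossing 3x2. Involves strand 3? yes. Count so far: 4
Gen 7: crossing 1x2. Involves strand 3? no. Count so far: 4
Gen 8: crossing 2x1. Involves strand 3? no. Count so far: 4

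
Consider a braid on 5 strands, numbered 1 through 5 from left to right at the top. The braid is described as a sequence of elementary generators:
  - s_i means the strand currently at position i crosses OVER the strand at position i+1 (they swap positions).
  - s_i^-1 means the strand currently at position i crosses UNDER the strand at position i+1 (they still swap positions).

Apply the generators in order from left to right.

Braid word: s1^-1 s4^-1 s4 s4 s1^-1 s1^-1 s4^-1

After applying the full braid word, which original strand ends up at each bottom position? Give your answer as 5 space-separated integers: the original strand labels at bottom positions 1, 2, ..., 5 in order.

Answer: 2 1 3 4 5

Derivation:
Gen 1 (s1^-1): strand 1 crosses under strand 2. Perm now: [2 1 3 4 5]
Gen 2 (s4^-1): strand 4 crosses under strand 5. Perm now: [2 1 3 5 4]
Gen 3 (s4): strand 5 crosses over strand 4. Perm now: [2 1 3 4 5]
Gen 4 (s4): strand 4 crosses over strand 5. Perm now: [2 1 3 5 4]
Gen 5 (s1^-1): strand 2 crosses under strand 1. Perm now: [1 2 3 5 4]
Gen 6 (s1^-1): strand 1 crosses under strand 2. Perm now: [2 1 3 5 4]
Gen 7 (s4^-1): strand 5 crosses under strand 4. Perm now: [2 1 3 4 5]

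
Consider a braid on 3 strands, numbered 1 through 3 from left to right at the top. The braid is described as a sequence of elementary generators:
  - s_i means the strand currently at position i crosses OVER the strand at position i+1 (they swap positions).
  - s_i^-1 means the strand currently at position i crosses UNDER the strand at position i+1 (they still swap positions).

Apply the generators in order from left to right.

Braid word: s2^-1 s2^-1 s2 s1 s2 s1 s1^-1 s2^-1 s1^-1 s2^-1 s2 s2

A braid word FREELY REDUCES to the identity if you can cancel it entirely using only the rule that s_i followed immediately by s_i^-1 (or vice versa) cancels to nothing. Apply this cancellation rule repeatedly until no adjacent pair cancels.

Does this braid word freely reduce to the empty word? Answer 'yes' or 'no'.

Answer: yes

Derivation:
Gen 1 (s2^-1): push. Stack: [s2^-1]
Gen 2 (s2^-1): push. Stack: [s2^-1 s2^-1]
Gen 3 (s2): cancels prior s2^-1. Stack: [s2^-1]
Gen 4 (s1): push. Stack: [s2^-1 s1]
Gen 5 (s2): push. Stack: [s2^-1 s1 s2]
Gen 6 (s1): push. Stack: [s2^-1 s1 s2 s1]
Gen 7 (s1^-1): cancels prior s1. Stack: [s2^-1 s1 s2]
Gen 8 (s2^-1): cancels prior s2. Stack: [s2^-1 s1]
Gen 9 (s1^-1): cancels prior s1. Stack: [s2^-1]
Gen 10 (s2^-1): push. Stack: [s2^-1 s2^-1]
Gen 11 (s2): cancels prior s2^-1. Stack: [s2^-1]
Gen 12 (s2): cancels prior s2^-1. Stack: []
Reduced word: (empty)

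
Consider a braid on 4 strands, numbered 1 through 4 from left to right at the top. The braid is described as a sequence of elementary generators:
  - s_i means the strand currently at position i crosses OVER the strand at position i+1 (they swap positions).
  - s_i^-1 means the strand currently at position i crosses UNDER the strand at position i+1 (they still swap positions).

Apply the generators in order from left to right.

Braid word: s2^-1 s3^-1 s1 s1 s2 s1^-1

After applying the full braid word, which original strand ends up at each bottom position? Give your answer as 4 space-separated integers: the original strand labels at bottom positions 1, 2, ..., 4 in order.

Answer: 4 1 3 2

Derivation:
Gen 1 (s2^-1): strand 2 crosses under strand 3. Perm now: [1 3 2 4]
Gen 2 (s3^-1): strand 2 crosses under strand 4. Perm now: [1 3 4 2]
Gen 3 (s1): strand 1 crosses over strand 3. Perm now: [3 1 4 2]
Gen 4 (s1): strand 3 crosses over strand 1. Perm now: [1 3 4 2]
Gen 5 (s2): strand 3 crosses over strand 4. Perm now: [1 4 3 2]
Gen 6 (s1^-1): strand 1 crosses under strand 4. Perm now: [4 1 3 2]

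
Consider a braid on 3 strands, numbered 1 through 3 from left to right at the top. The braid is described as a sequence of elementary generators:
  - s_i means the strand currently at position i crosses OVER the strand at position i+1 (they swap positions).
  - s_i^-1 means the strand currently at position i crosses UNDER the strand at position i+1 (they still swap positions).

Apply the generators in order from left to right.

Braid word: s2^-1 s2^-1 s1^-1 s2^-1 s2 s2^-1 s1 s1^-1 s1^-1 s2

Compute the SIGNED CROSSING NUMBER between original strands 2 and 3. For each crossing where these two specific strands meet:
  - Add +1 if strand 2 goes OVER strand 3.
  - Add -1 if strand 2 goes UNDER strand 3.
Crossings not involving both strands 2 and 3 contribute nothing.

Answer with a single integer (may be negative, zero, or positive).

Answer: 1

Derivation:
Gen 1: 2 under 3. Both 2&3? yes. Contrib: -1. Sum: -1
Gen 2: 3 under 2. Both 2&3? yes. Contrib: +1. Sum: 0
Gen 3: crossing 1x2. Both 2&3? no. Sum: 0
Gen 4: crossing 1x3. Both 2&3? no. Sum: 0
Gen 5: crossing 3x1. Both 2&3? no. Sum: 0
Gen 6: crossing 1x3. Both 2&3? no. Sum: 0
Gen 7: 2 over 3. Both 2&3? yes. Contrib: +1. Sum: 1
Gen 8: 3 under 2. Both 2&3? yes. Contrib: +1. Sum: 2
Gen 9: 2 under 3. Both 2&3? yes. Contrib: -1. Sum: 1
Gen 10: crossing 2x1. Both 2&3? no. Sum: 1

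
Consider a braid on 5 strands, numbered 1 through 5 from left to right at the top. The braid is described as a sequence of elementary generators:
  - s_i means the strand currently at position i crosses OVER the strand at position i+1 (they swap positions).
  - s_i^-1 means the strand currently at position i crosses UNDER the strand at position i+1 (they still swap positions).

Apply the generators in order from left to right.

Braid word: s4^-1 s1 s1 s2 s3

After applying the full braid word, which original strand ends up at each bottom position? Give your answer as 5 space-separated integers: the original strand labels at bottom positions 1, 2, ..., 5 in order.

Gen 1 (s4^-1): strand 4 crosses under strand 5. Perm now: [1 2 3 5 4]
Gen 2 (s1): strand 1 crosses over strand 2. Perm now: [2 1 3 5 4]
Gen 3 (s1): strand 2 crosses over strand 1. Perm now: [1 2 3 5 4]
Gen 4 (s2): strand 2 crosses over strand 3. Perm now: [1 3 2 5 4]
Gen 5 (s3): strand 2 crosses over strand 5. Perm now: [1 3 5 2 4]

Answer: 1 3 5 2 4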